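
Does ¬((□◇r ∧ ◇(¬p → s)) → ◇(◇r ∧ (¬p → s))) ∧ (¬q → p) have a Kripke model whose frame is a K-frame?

1. ¬((□◇r ∧ ◇(¬p → s)) → ◇(◇r ∧ (¬p → s))) ∧ (¬q → p), u
2. ¬((□◇r ∧ ◇(¬p → s)) → ◇(◇r ∧ (¬p → s))), u   [∧-rule on 1]
3. ¬q → p, u   [∧-rule on 1]
4. □◇r ∧ ◇(¬p → s), u   [¬→-rule on 2]
5. ¬◇(◇r ∧ (¬p → s)), u   [¬→-rule on 2]
6. □◇r, u   [∧-rule on 4]
7. ◇(¬p → s), u   [∧-rule on 4]
8. p, u   [→-rule on 3 (branches; this branch)]
9. ¬p → s, v   [◇-rule on 7: fresh world v, uRv]
10. ¬(◇r ∧ (¬p → s)), v   [¬◇-rule on 5 via uRv]
11. ◇r, v   [□-rule on 6 via uRv]
12. s, v   [→-rule on 9 (branches; this branch)]
13. ¬◇r, v   [¬∧-rule on 10 (branches; this branch)]
14. r, w   [◇-rule on 11: fresh world w, vRw]
15. ¬r, w   [¬◇-rule on 13 via vRw]
Accessibility: uRv, vRw
Branch closes: r and ¬r both at w.
All branches of the tableau close; one closing branch shown above.

No, unsatisfiable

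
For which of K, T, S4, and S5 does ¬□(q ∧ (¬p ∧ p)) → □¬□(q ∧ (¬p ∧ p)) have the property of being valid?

T, S4, S5

K-tableau for the negation ¬(¬□(q ∧ (¬p ∧ p)) → □¬□(q ∧ (¬p ∧ p))):
1. ¬(¬□(q ∧ (¬p ∧ p)) → □¬□(q ∧ (¬p ∧ p))), w0
2. ¬□(q ∧ (¬p ∧ p)), w0   [¬→-rule on 1]
3. ¬□¬□(q ∧ (¬p ∧ p)), w0   [¬→-rule on 1]
4. ¬(q ∧ (¬p ∧ p)), w1   [¬□-rule on 2: fresh world w1, w0Rw1]
5. ¬(¬p ∧ p), w1   [¬∧-rule on 4 (branches; this branch)]
6. ¬p, w1   [¬∧-rule on 5 (branches; this branch)]
7. □(q ∧ (¬p ∧ p)), w2   [¬□-rule on 3: fresh world w2, w0Rw2]
Accessibility: w0Rw1, w0Rw2
Complete open branch: countermodel on a K-frame, so not valid in K.
T-tableau for the negation ¬(¬□(q ∧ (¬p ∧ p)) → □¬□(q ∧ (¬p ∧ p))):
1. ¬(¬□(q ∧ (¬p ∧ p)) → □¬□(q ∧ (¬p ∧ p))), w0
2. ¬□(q ∧ (¬p ∧ p)), w0   [¬→-rule on 1]
3. ¬□¬□(q ∧ (¬p ∧ p)), w0   [¬→-rule on 1]
4. ¬(q ∧ (¬p ∧ p)), w1   [¬□-rule on 2: fresh world w1, w0Rw1]
5. ¬(¬p ∧ p), w1   [¬∧-rule on 4 (branches; this branch)]
6. ¬p, w1   [¬∧-rule on 5 (branches; this branch)]
7. □(q ∧ (¬p ∧ p)), w2   [¬□-rule on 3: fresh world w2, w0Rw2]
8. q ∧ (¬p ∧ p), w2   [□-rule on 7 via w2Rw2]
9. q, w2   [∧-rule on 8]
10. ¬p ∧ p, w2   [∧-rule on 8]
11. ¬p, w2   [∧-rule on 10]
12. p, w2   [∧-rule on 10]
Accessibility: w0Rw0, w0Rw1, w0Rw2, w1Rw1, w2Rw2
Branch closes: p and ¬p both at w2.
Every branch closes (one shown): valid in T, hence also in S4, S5 (every theorem of T is a theorem of S4 and S5).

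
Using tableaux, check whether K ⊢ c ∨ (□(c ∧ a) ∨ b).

Invalid (countermodel exists)

Tableau for the negation ¬(c ∨ (□(c ∧ a) ∨ b)):
1. ¬(c ∨ (□(c ∧ a) ∨ b)), 0
2. ¬c, 0
3. ¬(□(c ∧ a) ∨ b), 0
4. ¬□(c ∧ a), 0
5. ¬b, 0
6. ¬(c ∧ a), 1
7. ¬a, 1
Accessibility: 0R1
The negation has an open branch (countermodel exists).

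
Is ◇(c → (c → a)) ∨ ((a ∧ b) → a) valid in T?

Valid

Tableau for the negation ¬(◇(c → (c → a)) ∨ ((a ∧ b) → a)):
1. ¬(◇(c → (c → a)) ∨ ((a ∧ b) → a)), w0
2. ¬◇(c → (c → a)), w0   [¬∨-rule on 1]
3. ¬((a ∧ b) → a), w0   [¬∨-rule on 1]
4. a ∧ b, w0   [¬→-rule on 3]
5. ¬a, w0   [¬→-rule on 3]
6. a, w0   [∧-rule on 4]
7. b, w0   [∧-rule on 4]
Accessibility: w0Rw0
Branch closes: a and ¬a both at w0.
All branches of the negation close; one closing branch shown above.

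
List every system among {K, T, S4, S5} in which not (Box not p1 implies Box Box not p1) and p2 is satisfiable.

S4-tableau for the formula:
1. not (Box not p1 implies Box Box not p1) and p2, 0
2. not (Box not p1 implies Box Box not p1), 0   [and-rule on 1]
3. p2, 0   [and-rule on 1]
4. Box not p1, 0   [neg-implies-rule on 2]
5. not Box Box not p1, 0   [neg-implies-rule on 2]
6. not p1, 0   [Box-rule on 4 via 0R0]
7. not Box not p1, 1   [neg-Box-rule on 5: fresh world 1, 0R1]
8. not p1, 1   [Box-rule on 4 via 0R1]
9. p1, 2   [neg-Box-rule on 7: fresh world 2, 1R2]
10. not p1, 2   [Box-rule on 4 via 0R2]
Accessibility: 0R0, 0R1, 0R2, 1R1, 1R2, 2R2
Branch closes: p1 and not p1 both at 2.
Every branch closes (one shown): unsatisfiable in S4, hence also in S5 (every S5-frame is an S4-frame).
T-tableau for the formula:
1. not (Box not p1 implies Box Box not p1) and p2, 0
2. not (Box not p1 implies Box Box not p1), 0   [and-rule on 1]
3. p2, 0   [and-rule on 1]
4. Box not p1, 0   [neg-implies-rule on 2]
5. not Box Box not p1, 0   [neg-implies-rule on 2]
6. not p1, 0   [Box-rule on 4 via 0R0]
7. not Box not p1, 1   [neg-Box-rule on 5: fresh world 1, 0R1]
8. not p1, 1   [Box-rule on 4 via 0R1]
9. p1, 2   [neg-Box-rule on 7: fresh world 2, 1R2]
Accessibility: 0R0, 0R1, 1R1, 1R2, 2R2
Complete open branch: satisfiable in T, hence also in K (this T-model is also a K-model).

K, T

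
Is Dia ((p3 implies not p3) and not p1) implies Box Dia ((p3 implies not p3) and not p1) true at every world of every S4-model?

Invalid (countermodel exists)

Tableau for the negation not (Dia ((p3 implies not p3) and not p1) implies Box Dia ((p3 implies not p3) and not p1)):
1. not (Dia ((p3 implies not p3) and not p1) implies Box Dia ((p3 implies not p3) and not p1)), 0
2. Dia ((p3 implies not p3) and not p1), 0   [neg-implies-rule on 1]
3. not Box Dia ((p3 implies not p3) and not p1), 0   [neg-implies-rule on 1]
4. (p3 implies not p3) and not p1, 1   [Dia-rule on 2: fresh world 1, 0R1]
5. p3 implies not p3, 1   [and-rule on 4]
6. not p1, 1   [and-rule on 4]
7. not p3, 1   [implies-rule on 5 (branches; this branch)]
8. not Dia ((p3 implies not p3) and not p1), 2   [neg-Box-rule on 3: fresh world 2, 0R2]
9. not ((p3 implies not p3) and not p1), 2   [neg-Dia-rule on 8 via 2R2]
10. p1, 2   [neg-and-rule on 9 (branches; this branch)]
Accessibility: 0R0, 0R1, 0R2, 1R1, 2R2
The negation has an open branch (countermodel exists).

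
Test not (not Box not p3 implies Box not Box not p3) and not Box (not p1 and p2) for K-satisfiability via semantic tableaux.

1. not (not Box not p3 implies Box not Box not p3) and not Box (not p1 and p2), w0
2. not (not Box not p3 implies Box not Box not p3), w0
3. not Box (not p1 and p2), w0
4. not Box not p3, w0
5. not Box not Box not p3, w0
6. not (not p1 and p2), w1
7. not p2, w1
8. p3, w2
9. Box not p3, w3
Accessibility: w0Rw1, w0Rw2, w0Rw3

Satisfiable (open branch found)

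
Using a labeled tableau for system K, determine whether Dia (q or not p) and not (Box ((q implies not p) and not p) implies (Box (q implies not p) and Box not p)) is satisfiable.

Unsatisfiable

1. Dia (q or not p) and not (Box ((q implies not p) and not p) implies (Box (q implies not p) and Box not p)), 0
2. Dia (q or not p), 0
3. not (Box ((q implies not p) and not p) implies (Box (q implies not p) and Box not p)), 0
4. Box ((q implies not p) and not p), 0
5. not (Box (q implies not p) and Box not p), 0
6. not Box (q implies not p), 0
7. q or not p, 1
8. (q implies not p) and not p, 1
9. q implies not p, 1
10. not p, 1
11. not (q implies not p), 2
12. q, 2
13. p, 2
14. (q implies not p) and not p, 2
15. q implies not p, 2
16. not p, 2
Accessibility: 0R1, 0R2
Branch closes: p and not p both at 2.
(One branch shown.) All branches close.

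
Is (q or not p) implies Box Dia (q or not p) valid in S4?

Tableau for the negation not ((q or not p) implies Box Dia (q or not p)):
1. not ((q or not p) implies Box Dia (q or not p)), 0
2. q or not p, 0   [neg-implies-rule on 1]
3. not Box Dia (q or not p), 0   [neg-implies-rule on 1]
4. not p, 0   [or-rule on 2 (branches; this branch)]
5. not Dia (q or not p), 1   [neg-Box-rule on 3: fresh world 1, 0R1]
6. not (q or not p), 1   [neg-Dia-rule on 5 via 1R1]
7. not q, 1   [neg-or-rule on 6]
8. p, 1   [neg-or-rule on 6]
Accessibility: 0R0, 0R1, 1R1
The negation has an open branch (countermodel exists).

No, not valid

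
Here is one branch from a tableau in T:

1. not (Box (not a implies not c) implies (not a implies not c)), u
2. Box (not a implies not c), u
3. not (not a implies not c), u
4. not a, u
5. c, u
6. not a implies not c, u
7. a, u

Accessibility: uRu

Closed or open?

Yes, closed

Both a and not a appear at u.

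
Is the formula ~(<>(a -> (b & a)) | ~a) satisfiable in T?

1. ~(<>(a -> (b & a)) | ~a), 0
2. ~<>(a -> (b & a)), 0
3. a, 0
4. ~(a -> (b & a)), 0
5. ~(b & a), 0
6. ~b, 0
Accessibility: 0R0

Satisfiable (open branch found)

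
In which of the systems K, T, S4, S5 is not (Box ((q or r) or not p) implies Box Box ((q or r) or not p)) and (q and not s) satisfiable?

K, T

T-tableau for the formula:
1. not (Box ((q or r) or not p) implies Box Box ((q or r) or not p)) and (q and not s), u
2. not (Box ((q or r) or not p) implies Box Box ((q or r) or not p)), u
3. q and not s, u
4. Box ((q or r) or not p), u
5. not Box Box ((q or r) or not p), u
6. q, u
7. not s, u
8. (q or r) or not p, u
9. not p, u
10. not Box ((q or r) or not p), v
11. (q or r) or not p, v
12. not p, v
13. not ((q or r) or not p), w
14. not (q or r), w
15. p, w
16. not q, w
17. not r, w
Accessibility: uRu, uRv, vRv, vRw, wRw
Complete open branch: satisfiable in T, hence also in K (this T-model is also a K-model).
S4-tableau for the formula:
1. not (Box ((q or r) or not p) implies Box Box ((q or r) or not p)) and (q and not s), u
2. not (Box ((q or r) or not p) implies Box Box ((q or r) or not p)), u
3. q and not s, u
4. Box ((q or r) or not p), u
5. not Box Box ((q or r) or not p), u
6. q, u
7. not s, u
8. (q or r) or not p, u
9. q or r, u
10. r, u
11. not Box ((q or r) or not p), v
12. (q or r) or not p, v
13. q or r, v
14. r, v
15. not ((q or r) or not p), w
16. not (q or r), w
17. p, w
18. not q, w
19. not r, w
20. (q or r) or not p, w
21. q or r, w
22. r, w
Accessibility: uRu, uRv, uRw, vRv, vRw, wRw
Branch closes: r and not r both at w.
Every branch closes (one shown): unsatisfiable in S4, hence also in S5 (every S5-frame is an S4-frame).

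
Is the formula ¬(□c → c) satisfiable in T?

No, unsatisfiable

1. ¬(□c → c), u
2. □c, u
3. ¬c, u
4. c, u
Accessibility: uRu
Branch closes: c and ¬c both at u.
All branches of the tableau close; one closing branch shown above.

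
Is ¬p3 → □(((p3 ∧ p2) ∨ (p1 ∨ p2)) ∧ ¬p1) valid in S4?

Not valid

Tableau for the negation ¬(¬p3 → □(((p3 ∧ p2) ∨ (p1 ∨ p2)) ∧ ¬p1)):
1. ¬(¬p3 → □(((p3 ∧ p2) ∨ (p1 ∨ p2)) ∧ ¬p1)), u
2. ¬p3, u
3. ¬□(((p3 ∧ p2) ∨ (p1 ∨ p2)) ∧ ¬p1), u
4. ¬(((p3 ∧ p2) ∨ (p1 ∨ p2)) ∧ ¬p1), v
5. p1, v
Accessibility: uRu, uRv, vRv
The negation has an open branch (countermodel exists).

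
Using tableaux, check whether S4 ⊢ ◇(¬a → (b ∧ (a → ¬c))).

Invalid (countermodel exists)

Tableau for the negation ¬◇(¬a → (b ∧ (a → ¬c))):
1. ¬◇(¬a → (b ∧ (a → ¬c))), 0
2. ¬(¬a → (b ∧ (a → ¬c))), 0   [¬◇-rule on 1 via 0R0]
3. ¬a, 0   [¬→-rule on 2]
4. ¬(b ∧ (a → ¬c)), 0   [¬→-rule on 2]
5. ¬b, 0   [¬∧-rule on 4 (branches; this branch)]
Accessibility: 0R0
The negation has an open branch (countermodel exists).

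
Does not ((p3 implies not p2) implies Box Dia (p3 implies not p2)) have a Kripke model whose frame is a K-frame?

1. not ((p3 implies not p2) implies Box Dia (p3 implies not p2)), u
2. p3 implies not p2, u
3. not Box Dia (p3 implies not p2), u
4. not p2, u
5. not Dia (p3 implies not p2), v
Accessibility: uRv

Satisfiable (open branch found)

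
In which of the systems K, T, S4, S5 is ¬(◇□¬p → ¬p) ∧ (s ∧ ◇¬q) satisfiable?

K, T, S4

S4-tableau for the formula:
1. ¬(◇□¬p → ¬p) ∧ (s ∧ ◇¬q), w0
2. ¬(◇□¬p → ¬p), w0
3. s ∧ ◇¬q, w0
4. ◇□¬p, w0
5. p, w0
6. s, w0
7. ◇¬q, w0
8. □¬p, w1
9. ¬p, w1
10. ¬q, w2
Accessibility: w0Rw0, w0Rw1, w0Rw2, w1Rw1, w2Rw2
Complete open branch: satisfiable in S4, hence also in K, T (this S4-model is also a K-model and a T-model).
S5-tableau for the formula:
1. ¬(◇□¬p → ¬p) ∧ (s ∧ ◇¬q), w0
2. ¬(◇□¬p → ¬p), w0
3. s ∧ ◇¬q, w0
4. ◇□¬p, w0
5. p, w0
6. s, w0
7. ◇¬q, w0
8. □¬p, w1
9. ¬p, w0
Accessibility: w0Rw0, w0Rw1, w1Rw0, w1Rw1
Branch closes: p and ¬p both at w0.
Every branch closes (one shown): unsatisfiable in S5.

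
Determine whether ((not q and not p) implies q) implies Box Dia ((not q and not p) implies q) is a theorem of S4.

Tableau for the negation not (((not q and not p) implies q) implies Box Dia ((not q and not p) implies q)):
1. not (((not q and not p) implies q) implies Box Dia ((not q and not p) implies q)), 0
2. (not q and not p) implies q, 0
3. not Box Dia ((not q and not p) implies q), 0
4. q, 0
5. not Dia ((not q and not p) implies q), 1
6. not ((not q and not p) implies q), 1
7. not q and not p, 1
8. not q, 1
9. not p, 1
Accessibility: 0R0, 0R1, 1R1
The negation has an open branch (countermodel exists).

Invalid (countermodel exists)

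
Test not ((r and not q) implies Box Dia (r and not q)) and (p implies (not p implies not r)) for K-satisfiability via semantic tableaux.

1. not ((r and not q) implies Box Dia (r and not q)) and (p implies (not p implies not r)), u
2. not ((r and not q) implies Box Dia (r and not q)), u   [and-rule on 1]
3. p implies (not p implies not r), u   [and-rule on 1]
4. r and not q, u   [neg-implies-rule on 2]
5. not Box Dia (r and not q), u   [neg-implies-rule on 2]
6. r, u   [and-rule on 4]
7. not q, u   [and-rule on 4]
8. not p implies not r, u   [implies-rule on 3 (branches; this branch)]
9. p, u   [implies-rule on 8 (branches; this branch)]
10. not Dia (r and not q), v   [neg-Box-rule on 5: fresh world v, uRv]
Accessibility: uRv

Satisfiable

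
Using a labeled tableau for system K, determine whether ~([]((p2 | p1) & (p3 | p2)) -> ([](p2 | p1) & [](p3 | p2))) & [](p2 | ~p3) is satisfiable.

1. ~([]((p2 | p1) & (p3 | p2)) -> ([](p2 | p1) & [](p3 | p2))) & [](p2 | ~p3), 0
2. ~([]((p2 | p1) & (p3 | p2)) -> ([](p2 | p1) & [](p3 | p2))), 0
3. [](p2 | ~p3), 0
4. []((p2 | p1) & (p3 | p2)), 0
5. ~([](p2 | p1) & [](p3 | p2)), 0
6. ~[](p3 | p2), 0
7. ~(p3 | p2), 1
8. ~p3, 1
9. ~p2, 1
10. p2 | ~p3, 1
11. (p2 | p1) & (p3 | p2), 1
12. p2 | p1, 1
13. p3 | p2, 1
14. p1, 1
15. p2, 1
Accessibility: 0R1
Branch closes: p2 and ~p2 both at 1.
(One branch shown.) All branches close.

No, unsatisfiable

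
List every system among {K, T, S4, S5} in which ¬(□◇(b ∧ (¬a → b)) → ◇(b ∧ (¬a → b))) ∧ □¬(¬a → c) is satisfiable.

K

K-tableau for the formula:
1. ¬(□◇(b ∧ (¬a → b)) → ◇(b ∧ (¬a → b))) ∧ □¬(¬a → c), 0
2. ¬(□◇(b ∧ (¬a → b)) → ◇(b ∧ (¬a → b))), 0
3. □¬(¬a → c), 0
4. □◇(b ∧ (¬a → b)), 0
5. ¬◇(b ∧ (¬a → b)), 0
Complete open branch: satisfiable in K.
T-tableau for the formula:
1. ¬(□◇(b ∧ (¬a → b)) → ◇(b ∧ (¬a → b))) ∧ □¬(¬a → c), 0
2. ¬(□◇(b ∧ (¬a → b)) → ◇(b ∧ (¬a → b))), 0
3. □¬(¬a → c), 0
4. □◇(b ∧ (¬a → b)), 0
5. ¬◇(b ∧ (¬a → b)), 0
6. ¬(¬a → c), 0
7. ¬a, 0
8. ¬c, 0
9. ◇(b ∧ (¬a → b)), 0
10. ¬(b ∧ (¬a → b)), 0
11. ¬(¬a → b), 0
12. ¬b, 0
13. b ∧ (¬a → b), 1
14. b, 1
15. ¬a → b, 1
16. ¬(¬a → c), 1
17. ¬a, 1
18. ¬c, 1
19. ◇(b ∧ (¬a → b)), 1
20. ¬(b ∧ (¬a → b)), 1
21. ¬(¬a → b), 1
22. ¬b, 1
Accessibility: 0R0, 0R1, 1R1
Branch closes: b and ¬b both at 1.
Every branch closes (one shown): unsatisfiable in T, hence also in S4, S5 (every S4/S5-frame is a T-frame).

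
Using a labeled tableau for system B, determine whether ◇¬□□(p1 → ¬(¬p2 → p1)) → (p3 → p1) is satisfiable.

Yes, satisfiable

1. ◇¬□□(p1 → ¬(¬p2 → p1)) → (p3 → p1), u
2. p3 → p1, u
3. p1, u
Accessibility: uRu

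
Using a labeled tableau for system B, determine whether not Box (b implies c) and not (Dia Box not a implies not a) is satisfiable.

Unsatisfiable

1. not Box (b implies c) and not (Dia Box not a implies not a), u
2. not Box (b implies c), u
3. not (Dia Box not a implies not a), u
4. Dia Box not a, u
5. a, u
6. not (b implies c), v
7. b, v
8. not c, v
9. Box not a, w
10. not a, u
Accessibility: uRu, uRv, uRw, vRu, vRv, wRu, wRw
Branch closes: a and not a both at u.
Every branch closes; the branch above is one of them.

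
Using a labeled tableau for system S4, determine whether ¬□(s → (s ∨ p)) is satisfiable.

Unsatisfiable

1. ¬□(s → (s ∨ p)), w0
2. ¬(s → (s ∨ p)), w1
3. s, w1
4. ¬(s ∨ p), w1
5. ¬s, w1
6. ¬p, w1
Accessibility: w0Rw0, w0Rw1, w1Rw1
Branch closes: s and ¬s both at w1.
(One branch shown.) All branches close.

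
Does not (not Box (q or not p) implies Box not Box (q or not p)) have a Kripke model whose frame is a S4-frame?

Satisfiable (open branch found)

1. not (not Box (q or not p) implies Box not Box (q or not p)), 0
2. not Box (q or not p), 0
3. not Box not Box (q or not p), 0
4. not (q or not p), 1
5. not q, 1
6. p, 1
7. Box (q or not p), 2
8. q or not p, 2
9. not p, 2
Accessibility: 0R0, 0R1, 0R2, 1R1, 2R2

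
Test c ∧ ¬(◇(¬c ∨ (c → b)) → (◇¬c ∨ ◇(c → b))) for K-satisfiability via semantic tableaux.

Unsatisfiable (every branch closes)

1. c ∧ ¬(◇(¬c ∨ (c → b)) → (◇¬c ∨ ◇(c → b))), 0
2. c, 0
3. ¬(◇(¬c ∨ (c → b)) → (◇¬c ∨ ◇(c → b))), 0
4. ◇(¬c ∨ (c → b)), 0
5. ¬(◇¬c ∨ ◇(c → b)), 0
6. ¬◇¬c, 0
7. ¬◇(c → b), 0
8. ¬c ∨ (c → b), 1
9. c, 1
10. ¬(c → b), 1
11. ¬b, 1
12. c → b, 1
13. b, 1
Accessibility: 0R1
Branch closes: b and ¬b both at 1.
(One branch shown.) All branches close.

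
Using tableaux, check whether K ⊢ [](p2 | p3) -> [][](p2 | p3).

Not valid

Tableau for the negation ~([](p2 | p3) -> [][](p2 | p3)):
1. ~([](p2 | p3) -> [][](p2 | p3)), u
2. [](p2 | p3), u
3. ~[][](p2 | p3), u
4. ~[](p2 | p3), v
5. p2 | p3, v
6. p3, v
7. ~(p2 | p3), w
8. ~p2, w
9. ~p3, w
Accessibility: uRv, vRw
The negation has an open branch (countermodel exists).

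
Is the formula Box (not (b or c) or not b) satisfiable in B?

Yes, satisfiable

1. Box (not (b or c) or not b), 0
2. not (b or c) or not b, 0
3. not b, 0
Accessibility: 0R0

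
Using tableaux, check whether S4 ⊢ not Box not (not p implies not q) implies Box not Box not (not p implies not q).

Not valid

Tableau for the negation not (not Box not (not p implies not q) implies Box not Box not (not p implies not q)):
1. not (not Box not (not p implies not q) implies Box not Box not (not p implies not q)), w0
2. not Box not (not p implies not q), w0
3. not Box not Box not (not p implies not q), w0
4. not p implies not q, w1
5. not q, w1
6. Box not (not p implies not q), w2
7. not (not p implies not q), w2
8. not p, w2
9. q, w2
Accessibility: w0Rw0, w0Rw1, w0Rw2, w1Rw1, w2Rw2
The negation has an open branch (countermodel exists).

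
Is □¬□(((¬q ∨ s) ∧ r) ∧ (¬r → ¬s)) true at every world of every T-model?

Tableau for the negation ¬□¬□(((¬q ∨ s) ∧ r) ∧ (¬r → ¬s)):
1. ¬□¬□(((¬q ∨ s) ∧ r) ∧ (¬r → ¬s)), 0
2. □(((¬q ∨ s) ∧ r) ∧ (¬r → ¬s)), 1   [¬□-rule on 1: fresh world 1, 0R1]
3. ((¬q ∨ s) ∧ r) ∧ (¬r → ¬s), 1   [□-rule on 2 via 1R1]
4. (¬q ∨ s) ∧ r, 1   [∧-rule on 3]
5. ¬r → ¬s, 1   [∧-rule on 3]
6. ¬q ∨ s, 1   [∧-rule on 4]
7. r, 1   [∧-rule on 4]
8. ¬s, 1   [→-rule on 5 (branches; this branch)]
9. ¬q, 1   [∨-rule on 6 (branches; this branch)]
Accessibility: 0R0, 0R1, 1R1
The negation has an open branch (countermodel exists).

No, not valid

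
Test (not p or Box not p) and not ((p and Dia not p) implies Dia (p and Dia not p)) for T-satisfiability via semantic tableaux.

1. (not p or Box not p) and not ((p and Dia not p) implies Dia (p and Dia not p)), w0
2. not p or Box not p, w0   [and-rule on 1]
3. not ((p and Dia not p) implies Dia (p and Dia not p)), w0   [and-rule on 1]
4. p and Dia not p, w0   [neg-implies-rule on 3]
5. not Dia (p and Dia not p), w0   [neg-implies-rule on 3]
6. p, w0   [and-rule on 4]
7. Dia not p, w0   [and-rule on 4]
8. not (p and Dia not p), w0   [neg-Dia-rule on 5 via w0Rw0]
9. Box not p, w0   [or-rule on 2 (branches; this branch)]
10. not p, w0   [Box-rule on 9 via w0Rw0]
Accessibility: w0Rw0
Branch closes: p and not p both at w0.
All branches of the tableau close; one closing branch shown above.

No, unsatisfiable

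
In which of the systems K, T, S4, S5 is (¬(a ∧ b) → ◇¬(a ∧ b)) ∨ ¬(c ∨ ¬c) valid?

K-tableau for the negation ¬((¬(a ∧ b) → ◇¬(a ∧ b)) ∨ ¬(c ∨ ¬c)):
1. ¬((¬(a ∧ b) → ◇¬(a ∧ b)) ∨ ¬(c ∨ ¬c)), w0
2. ¬(¬(a ∧ b) → ◇¬(a ∧ b)), w0   [¬∨-rule on 1]
3. c ∨ ¬c, w0   [¬∨-rule on 1]
4. ¬(a ∧ b), w0   [¬→-rule on 2]
5. ¬◇¬(a ∧ b), w0   [¬→-rule on 2]
6. ¬c, w0   [∨-rule on 3 (branches; this branch)]
7. ¬b, w0   [¬∧-rule on 4 (branches; this branch)]
Complete open branch: countermodel on a K-frame, so not valid in K.
T-tableau for the negation ¬((¬(a ∧ b) → ◇¬(a ∧ b)) ∨ ¬(c ∨ ¬c)):
1. ¬((¬(a ∧ b) → ◇¬(a ∧ b)) ∨ ¬(c ∨ ¬c)), w0
2. ¬(¬(a ∧ b) → ◇¬(a ∧ b)), w0   [¬∨-rule on 1]
3. c ∨ ¬c, w0   [¬∨-rule on 1]
4. ¬(a ∧ b), w0   [¬→-rule on 2]
5. ¬◇¬(a ∧ b), w0   [¬→-rule on 2]
6. a ∧ b, w0   [¬◇-rule on 5 via w0Rw0]
7. a, w0   [∧-rule on 6]
8. b, w0   [∧-rule on 6]
9. ¬c, w0   [∨-rule on 3 (branches; this branch)]
10. ¬b, w0   [¬∧-rule on 4 (branches; this branch)]
Accessibility: w0Rw0
Branch closes: b and ¬b both at w0.
Every branch closes (one shown): valid in T, hence also in S4, S5 (every theorem of T is a theorem of S4 and S5).

T, S4, S5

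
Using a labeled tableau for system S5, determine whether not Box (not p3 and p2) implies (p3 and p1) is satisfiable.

Yes, satisfiable

1. not Box (not p3 and p2) implies (p3 and p1), u
2. p3 and p1, u   [implies-rule on 1 (branches; this branch)]
3. p3, u   [and-rule on 2]
4. p1, u   [and-rule on 2]
Accessibility: uRu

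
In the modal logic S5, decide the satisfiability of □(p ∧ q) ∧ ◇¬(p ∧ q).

1. □(p ∧ q) ∧ ◇¬(p ∧ q), u
2. □(p ∧ q), u
3. ◇¬(p ∧ q), u
4. p ∧ q, u
5. p, u
6. q, u
7. ¬(p ∧ q), v
8. p ∧ q, v
9. p, v
10. q, v
11. ¬q, v
Accessibility: uRu, uRv, vRu, vRv
Branch closes: q and ¬q both at v.
Every branch closes; the branch above is one of them.

No, unsatisfiable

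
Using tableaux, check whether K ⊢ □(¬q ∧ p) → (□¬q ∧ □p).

Tableau for the negation ¬(□(¬q ∧ p) → (□¬q ∧ □p)):
1. ¬(□(¬q ∧ p) → (□¬q ∧ □p)), w0
2. □(¬q ∧ p), w0   [¬→-rule on 1]
3. ¬(□¬q ∧ □p), w0   [¬→-rule on 1]
4. ¬□p, w0   [¬∧-rule on 3 (branches; this branch)]
5. ¬p, w1   [¬□-rule on 4: fresh world w1, w0Rw1]
6. ¬q ∧ p, w1   [□-rule on 2 via w0Rw1]
7. ¬q, w1   [∧-rule on 6]
8. p, w1   [∧-rule on 6]
Accessibility: w0Rw1
Branch closes: p and ¬p both at w1.
Every branch of the negation's tableau closes; the branch above is one of them.

Valid in K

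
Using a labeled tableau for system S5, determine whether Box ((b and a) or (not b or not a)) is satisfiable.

Satisfiable

1. Box ((b and a) or (not b or not a)), u
2. (b and a) or (not b or not a), u
3. not b or not a, u
4. not a, u
Accessibility: uRu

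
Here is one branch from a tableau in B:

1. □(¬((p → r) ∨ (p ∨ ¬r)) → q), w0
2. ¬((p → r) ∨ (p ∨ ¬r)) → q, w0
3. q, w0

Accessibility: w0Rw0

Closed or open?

No world carries both an atom and its negation.

Not closed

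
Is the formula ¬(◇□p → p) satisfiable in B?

No, unsatisfiable

1. ¬(◇□p → p), 0
2. ◇□p, 0
3. ¬p, 0
4. □p, 1
5. p, 0
Accessibility: 0R0, 0R1, 1R0, 1R1
Branch closes: p and ¬p both at 0.
Every branch closes; the branch above is one of them.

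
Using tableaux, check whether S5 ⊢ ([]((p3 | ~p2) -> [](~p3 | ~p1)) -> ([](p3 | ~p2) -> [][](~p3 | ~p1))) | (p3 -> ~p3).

Valid in S5

Tableau for the negation ~(([]((p3 | ~p2) -> [](~p3 | ~p1)) -> ([](p3 | ~p2) -> [][](~p3 | ~p1))) | (p3 -> ~p3)):
1. ~(([]((p3 | ~p2) -> [](~p3 | ~p1)) -> ([](p3 | ~p2) -> [][](~p3 | ~p1))) | (p3 -> ~p3)), w0
2. ~([]((p3 | ~p2) -> [](~p3 | ~p1)) -> ([](p3 | ~p2) -> [][](~p3 | ~p1))), w0
3. ~(p3 -> ~p3), w0
4. []((p3 | ~p2) -> [](~p3 | ~p1)), w0
5. ~([](p3 | ~p2) -> [][](~p3 | ~p1)), w0
6. p3, w0
7. [](p3 | ~p2), w0
8. ~[][](~p3 | ~p1), w0
9. (p3 | ~p2) -> [](~p3 | ~p1), w0
10. p3 | ~p2, w0
11. [](~p3 | ~p1), w0
12. ~p3 | ~p1, w0
13. ~p2, w0
14. ~p1, w0
15. ~[](~p3 | ~p1), w1
16. (p3 | ~p2) -> [](~p3 | ~p1), w1
17. p3 | ~p2, w1
18. ~p3 | ~p1, w1
19. [](~p3 | ~p1), w1
20. ~p2, w1
21. ~p1, w1
22. ~(~p3 | ~p1), w2
23. p3, w2
24. p1, w2
25. (p3 | ~p2) -> [](~p3 | ~p1), w2
26. p3 | ~p2, w2
27. ~p3 | ~p1, w2
28. [](~p3 | ~p1), w2
29. ~p2, w2
30. ~p1, w2
Accessibility: w0Rw0, w0Rw1, w0Rw2, w1Rw0, w1Rw1, w1Rw2, w2Rw0, w2Rw1, w2Rw2
Branch closes: p1 and ~p1 both at w2.
Every branch of the negation's tableau closes; the branch above is one of them.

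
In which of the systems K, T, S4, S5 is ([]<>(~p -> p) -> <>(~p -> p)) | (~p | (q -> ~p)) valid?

T, S4, S5

T-tableau for the negation ~(([]<>(~p -> p) -> <>(~p -> p)) | (~p | (q -> ~p))):
1. ~(([]<>(~p -> p) -> <>(~p -> p)) | (~p | (q -> ~p))), w0
2. ~([]<>(~p -> p) -> <>(~p -> p)), w0
3. ~(~p | (q -> ~p)), w0
4. []<>(~p -> p), w0
5. ~<>(~p -> p), w0
6. p, w0
7. ~(q -> ~p), w0
8. q, w0
9. <>(~p -> p), w0
10. ~(~p -> p), w0
11. ~p, w0
Accessibility: w0Rw0
Branch closes: p and ~p both at w0.
Every branch closes (one shown): valid in T, hence also in S4, S5 (every theorem of T is a theorem of S4 and S5).
K-tableau for the negation ~(([]<>(~p -> p) -> <>(~p -> p)) | (~p | (q -> ~p))):
1. ~(([]<>(~p -> p) -> <>(~p -> p)) | (~p | (q -> ~p))), w0
2. ~([]<>(~p -> p) -> <>(~p -> p)), w0
3. ~(~p | (q -> ~p)), w0
4. []<>(~p -> p), w0
5. ~<>(~p -> p), w0
6. p, w0
7. ~(q -> ~p), w0
8. q, w0
Complete open branch: countermodel on a K-frame, so not valid in K.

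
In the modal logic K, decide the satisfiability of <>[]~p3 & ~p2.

Satisfiable

1. <>[]~p3 & ~p2, u
2. <>[]~p3, u
3. ~p2, u
4. []~p3, v
Accessibility: uRv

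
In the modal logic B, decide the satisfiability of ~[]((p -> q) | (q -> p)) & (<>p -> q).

Unsatisfiable

1. ~[]((p -> q) | (q -> p)) & (<>p -> q), u
2. ~[]((p -> q) | (q -> p)), u
3. <>p -> q, u
4. ~<>p, u
5. ~p, u
6. ~((p -> q) | (q -> p)), v
7. ~(p -> q), v
8. ~(q -> p), v
9. p, v
10. ~q, v
11. q, v
12. ~p, v
Accessibility: uRu, uRv, vRu, vRv
Branch closes: q and ~q both at v.
(One branch shown.) All branches close.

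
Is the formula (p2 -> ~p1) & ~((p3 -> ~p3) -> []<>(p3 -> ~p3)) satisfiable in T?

Satisfiable

1. (p2 -> ~p1) & ~((p3 -> ~p3) -> []<>(p3 -> ~p3)), u
2. p2 -> ~p1, u   [&-rule on 1]
3. ~((p3 -> ~p3) -> []<>(p3 -> ~p3)), u   [&-rule on 1]
4. p3 -> ~p3, u   [~->-rule on 3]
5. ~[]<>(p3 -> ~p3), u   [~->-rule on 3]
6. ~p1, u   [->-rule on 2 (branches; this branch)]
7. ~p3, u   [->-rule on 4 (branches; this branch)]
8. ~<>(p3 -> ~p3), v   [~[]-rule on 5: fresh world v, uRv]
9. ~(p3 -> ~p3), v   [~<>-rule on 8 via vRv]
10. p3, v   [~->-rule on 9]
Accessibility: uRu, uRv, vRv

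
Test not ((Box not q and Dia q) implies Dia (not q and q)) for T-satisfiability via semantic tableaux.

Unsatisfiable (every branch closes)

1. not ((Box not q and Dia q) implies Dia (not q and q)), 0
2. Box not q and Dia q, 0   [neg-implies-rule on 1]
3. not Dia (not q and q), 0   [neg-implies-rule on 1]
4. Box not q, 0   [and-rule on 2]
5. Dia q, 0   [and-rule on 2]
6. not (not q and q), 0   [neg-Dia-rule on 3 via 0R0]
7. not q, 0   [Box-rule on 4 via 0R0]
8. q, 1   [Dia-rule on 5: fresh world 1, 0R1]
9. not (not q and q), 1   [neg-Dia-rule on 3 via 0R1]
10. not q, 1   [Box-rule on 4 via 0R1]
Accessibility: 0R0, 0R1, 1R1
Branch closes: q and not q both at 1.
All branches of the tableau close; one closing branch shown above.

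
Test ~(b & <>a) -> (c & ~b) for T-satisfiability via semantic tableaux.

1. ~(b & <>a) -> (c & ~b), u
2. c & ~b, u
3. c, u
4. ~b, u
Accessibility: uRu

Satisfiable (open branch found)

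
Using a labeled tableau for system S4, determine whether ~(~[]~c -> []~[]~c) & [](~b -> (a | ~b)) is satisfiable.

Yes, satisfiable

1. ~(~[]~c -> []~[]~c) & [](~b -> (a | ~b)), 0
2. ~(~[]~c -> []~[]~c), 0   [&-rule on 1]
3. [](~b -> (a | ~b)), 0   [&-rule on 1]
4. ~[]~c, 0   [~->-rule on 2]
5. ~[]~[]~c, 0   [~->-rule on 2]
6. ~b -> (a | ~b), 0   [[]-rule on 3 via 0R0]
7. a | ~b, 0   [->-rule on 6 (branches; this branch)]
8. ~b, 0   [|-rule on 7 (branches; this branch)]
9. c, 1   [~[]-rule on 4: fresh world 1, 0R1]
10. ~b -> (a | ~b), 1   [[]-rule on 3 via 0R1]
11. a | ~b, 1   [->-rule on 10 (branches; this branch)]
12. ~b, 1   [|-rule on 11 (branches; this branch)]
13. []~c, 2   [~[]-rule on 5: fresh world 2, 0R2]
14. ~b -> (a | ~b), 2   [[]-rule on 3 via 0R2]
15. ~c, 2   [[]-rule on 13 via 2R2]
16. a | ~b, 2   [->-rule on 14 (branches; this branch)]
17. ~b, 2   [|-rule on 16 (branches; this branch)]
Accessibility: 0R0, 0R1, 0R2, 1R1, 2R2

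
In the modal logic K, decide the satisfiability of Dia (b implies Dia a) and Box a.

1. Dia (b implies Dia a) and Box a, u
2. Dia (b implies Dia a), u   [and-rule on 1]
3. Box a, u   [and-rule on 1]
4. b implies Dia a, v   [Dia-rule on 2: fresh world v, uRv]
5. a, v   [Box-rule on 3 via uRv]
6. Dia a, v   [implies-rule on 4 (branches; this branch)]
7. a, w   [Dia-rule on 6: fresh world w, vRw]
Accessibility: uRv, vRw

Satisfiable (open branch found)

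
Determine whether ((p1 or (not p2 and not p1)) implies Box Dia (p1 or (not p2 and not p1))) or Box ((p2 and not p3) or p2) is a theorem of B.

Valid

Tableau for the negation not (((p1 or (not p2 and not p1)) implies Box Dia (p1 or (not p2 and not p1))) or Box ((p2 and not p3) or p2)):
1. not (((p1 or (not p2 and not p1)) implies Box Dia (p1 or (not p2 and not p1))) or Box ((p2 and not p3) or p2)), u
2. not ((p1 or (not p2 and not p1)) implies Box Dia (p1 or (not p2 and not p1))), u
3. not Box ((p2 and not p3) or p2), u
4. p1 or (not p2 and not p1), u
5. not Box Dia (p1 or (not p2 and not p1)), u
6. not p2 and not p1, u
7. not p2, u
8. not p1, u
9. not ((p2 and not p3) or p2), v
10. not (p2 and not p3), v
11. not p2, v
12. p3, v
13. not Dia (p1 or (not p2 and not p1)), w
14. not (p1 or (not p2 and not p1)), u
15. not (not p2 and not p1), u
16. not (p1 or (not p2 and not p1)), w
17. not p1, w
18. not (not p2 and not p1), w
19. p1, u
Accessibility: uRu, uRv, uRw, vRu, vRv, wRu, wRw
Branch closes: p1 and not p1 both at u.
Every branch of the negation's tableau closes; the branch above is one of them.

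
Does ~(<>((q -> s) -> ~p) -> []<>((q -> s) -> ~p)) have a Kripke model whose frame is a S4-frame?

Satisfiable

1. ~(<>((q -> s) -> ~p) -> []<>((q -> s) -> ~p)), 0
2. <>((q -> s) -> ~p), 0
3. ~[]<>((q -> s) -> ~p), 0
4. (q -> s) -> ~p, 1
5. ~p, 1
6. ~<>((q -> s) -> ~p), 2
7. ~((q -> s) -> ~p), 2
8. q -> s, 2
9. p, 2
10. s, 2
Accessibility: 0R0, 0R1, 0R2, 1R1, 2R2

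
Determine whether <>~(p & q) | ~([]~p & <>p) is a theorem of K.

Tableau for the negation ~(<>~(p & q) | ~([]~p & <>p)):
1. ~(<>~(p & q) | ~([]~p & <>p)), 0
2. ~<>~(p & q), 0
3. []~p & <>p, 0
4. []~p, 0
5. <>p, 0
6. p, 1
7. p & q, 1
8. q, 1
9. ~p, 1
Accessibility: 0R1
Branch closes: p and ~p both at 1.
All branches of the negation close; one closing branch shown above.

Yes, valid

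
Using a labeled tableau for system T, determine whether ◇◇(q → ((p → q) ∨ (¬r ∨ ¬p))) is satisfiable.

Satisfiable

1. ◇◇(q → ((p → q) ∨ (¬r ∨ ¬p))), u
2. ◇(q → ((p → q) ∨ (¬r ∨ ¬p))), v
3. q → ((p → q) ∨ (¬r ∨ ¬p)), w
4. (p → q) ∨ (¬r ∨ ¬p), w
5. ¬r ∨ ¬p, w
6. ¬p, w
Accessibility: uRu, uRv, vRv, vRw, wRw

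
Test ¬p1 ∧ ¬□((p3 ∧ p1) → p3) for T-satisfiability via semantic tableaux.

1. ¬p1 ∧ ¬□((p3 ∧ p1) → p3), 0
2. ¬p1, 0
3. ¬□((p3 ∧ p1) → p3), 0
4. ¬((p3 ∧ p1) → p3), 1
5. p3 ∧ p1, 1
6. ¬p3, 1
7. p3, 1
8. p1, 1
Accessibility: 0R0, 0R1, 1R1
Branch closes: p3 and ¬p3 both at 1.
Every branch closes; the branch above is one of them.

No, unsatisfiable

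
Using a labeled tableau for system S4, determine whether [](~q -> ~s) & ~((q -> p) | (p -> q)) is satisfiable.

Unsatisfiable

1. [](~q -> ~s) & ~((q -> p) | (p -> q)), 0
2. [](~q -> ~s), 0
3. ~((q -> p) | (p -> q)), 0
4. ~(q -> p), 0
5. ~(p -> q), 0
6. q, 0
7. ~p, 0
8. p, 0
9. ~q, 0
Accessibility: 0R0
Branch closes: p and ~p both at 0.
All branches of the tableau close; one closing branch shown above.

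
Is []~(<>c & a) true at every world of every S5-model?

Not valid

Tableau for the negation ~[]~(<>c & a):
1. ~[]~(<>c & a), w0
2. <>c & a, w1   [~[]-rule on 1: fresh world w1, w0Rw1]
3. <>c, w1   [&-rule on 2]
4. a, w1   [&-rule on 2]
5. c, w2   [<>-rule on 3: fresh world w2, w1Rw2]
Accessibility: w0Rw0, w0Rw1, w0Rw2, w1Rw0, w1Rw1, w1Rw2, w2Rw0, w2Rw1, w2Rw2
The negation has an open branch (countermodel exists).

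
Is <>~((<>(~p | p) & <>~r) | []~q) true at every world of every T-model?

Invalid (countermodel exists)

Tableau for the negation ~<>~((<>(~p | p) & <>~r) | []~q):
1. ~<>~((<>(~p | p) & <>~r) | []~q), w0
2. (<>(~p | p) & <>~r) | []~q, w0
3. []~q, w0
4. ~q, w0
Accessibility: w0Rw0
The negation has an open branch (countermodel exists).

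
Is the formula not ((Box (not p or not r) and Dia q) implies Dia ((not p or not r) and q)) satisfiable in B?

1. not ((Box (not p or not r) and Dia q) implies Dia ((not p or not r) and q)), w0
2. Box (not p or not r) and Dia q, w0
3. not Dia ((not p or not r) and q), w0
4. Box (not p or not r), w0
5. Dia q, w0
6. not ((not p or not r) and q), w0
7. not p or not r, w0
8. not q, w0
9. not r, w0
10. q, w1
11. not ((not p or not r) and q), w1
12. not p or not r, w1
13. not (not p or not r), w1
14. p, w1
15. r, w1
16. not r, w1
Accessibility: w0Rw0, w0Rw1, w1Rw0, w1Rw1
Branch closes: r and not r both at w1.
Every branch closes; the branch above is one of them.

No, unsatisfiable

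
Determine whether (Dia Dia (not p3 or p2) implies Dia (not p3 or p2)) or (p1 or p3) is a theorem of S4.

Valid in S4

Tableau for the negation not ((Dia Dia (not p3 or p2) implies Dia (not p3 or p2)) or (p1 or p3)):
1. not ((Dia Dia (not p3 or p2) implies Dia (not p3 or p2)) or (p1 or p3)), w0
2. not (Dia Dia (not p3 or p2) implies Dia (not p3 or p2)), w0
3. not (p1 or p3), w0
4. Dia Dia (not p3 or p2), w0
5. not Dia (not p3 or p2), w0
6. not p1, w0
7. not p3, w0
8. not (not p3 or p2), w0
9. p3, w0
10. not p2, w0
Accessibility: w0Rw0
Branch closes: p3 and not p3 both at w0.
All branches of the negation close; one closing branch shown above.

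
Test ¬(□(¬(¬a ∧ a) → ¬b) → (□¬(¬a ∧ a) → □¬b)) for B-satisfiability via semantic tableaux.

Unsatisfiable

1. ¬(□(¬(¬a ∧ a) → ¬b) → (□¬(¬a ∧ a) → □¬b)), 0
2. □(¬(¬a ∧ a) → ¬b), 0
3. ¬(□¬(¬a ∧ a) → □¬b), 0
4. □¬(¬a ∧ a), 0
5. ¬□¬b, 0
6. ¬(¬a ∧ a) → ¬b, 0
7. ¬(¬a ∧ a), 0
8. ¬b, 0
9. ¬a, 0
10. b, 1
11. ¬(¬a ∧ a) → ¬b, 1
12. ¬(¬a ∧ a), 1
13. ¬a ∧ a, 1
14. ¬a, 1
15. a, 1
Accessibility: 0R0, 0R1, 1R0, 1R1
Branch closes: a and ¬a both at 1.
(One branch shown.) All branches close.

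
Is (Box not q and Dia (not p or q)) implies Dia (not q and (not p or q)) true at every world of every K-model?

Valid

Tableau for the negation not ((Box not q and Dia (not p or q)) implies Dia (not q and (not p or q))):
1. not ((Box not q and Dia (not p or q)) implies Dia (not q and (not p or q))), 0
2. Box not q and Dia (not p or q), 0   [neg-implies-rule on 1]
3. not Dia (not q and (not p or q)), 0   [neg-implies-rule on 1]
4. Box not q, 0   [and-rule on 2]
5. Dia (not p or q), 0   [and-rule on 2]
6. not p or q, 1   [Dia-rule on 5: fresh world 1, 0R1]
7. not (not q and (not p or q)), 1   [neg-Dia-rule on 3 via 0R1]
8. not q, 1   [Box-rule on 4 via 0R1]
9. not p, 1   [or-rule on 6 (branches; this branch)]
10. not (not p or q), 1   [neg-and-rule on 7 (branches; this branch)]
11. p, 1   [neg-or-rule on 10]
Accessibility: 0R1
Branch closes: p and not p both at 1.
Every branch of the negation's tableau closes; the branch above is one of them.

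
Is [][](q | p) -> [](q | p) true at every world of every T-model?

Tableau for the negation ~([][](q | p) -> [](q | p)):
1. ~([][](q | p) -> [](q | p)), w0
2. [][](q | p), w0
3. ~[](q | p), w0
4. [](q | p), w0
5. q | p, w0
6. p, w0
7. ~(q | p), w1
8. ~q, w1
9. ~p, w1
10. [](q | p), w1
11. q | p, w1
12. p, w1
Accessibility: w0Rw0, w0Rw1, w1Rw1
Branch closes: p and ~p both at w1.
Every branch of the negation's tableau closes; the branch above is one of them.

Valid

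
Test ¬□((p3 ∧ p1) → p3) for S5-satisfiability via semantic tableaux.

Unsatisfiable

1. ¬□((p3 ∧ p1) → p3), u
2. ¬((p3 ∧ p1) → p3), v
3. p3 ∧ p1, v
4. ¬p3, v
5. p3, v
6. p1, v
Accessibility: uRu, uRv, vRu, vRv
Branch closes: p3 and ¬p3 both at v.
(One branch shown.) All branches close.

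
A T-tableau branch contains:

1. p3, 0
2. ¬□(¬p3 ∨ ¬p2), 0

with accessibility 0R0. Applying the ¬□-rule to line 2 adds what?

a fresh world 1 with 0R1, and ¬(¬p3 ∨ ¬p2) at 1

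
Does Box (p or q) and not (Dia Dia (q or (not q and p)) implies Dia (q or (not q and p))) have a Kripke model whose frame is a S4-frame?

1. Box (p or q) and not (Dia Dia (q or (not q and p)) implies Dia (q or (not q and p))), w0
2. Box (p or q), w0
3. not (Dia Dia (q or (not q and p)) implies Dia (q or (not q and p))), w0
4. Dia Dia (q or (not q and p)), w0
5. not Dia (q or (not q and p)), w0
6. p or q, w0
7. not (q or (not q and p)), w0
8. not q, w0
9. not (not q and p), w0
10. p, w0
11. not p, w0
Accessibility: w0Rw0
Branch closes: p and not p both at w0.
Every branch closes; the branch above is one of them.

Unsatisfiable (every branch closes)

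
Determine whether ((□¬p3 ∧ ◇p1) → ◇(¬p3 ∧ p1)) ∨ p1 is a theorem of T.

Tableau for the negation ¬(((□¬p3 ∧ ◇p1) → ◇(¬p3 ∧ p1)) ∨ p1):
1. ¬(((□¬p3 ∧ ◇p1) → ◇(¬p3 ∧ p1)) ∨ p1), w0
2. ¬((□¬p3 ∧ ◇p1) → ◇(¬p3 ∧ p1)), w0
3. ¬p1, w0
4. □¬p3 ∧ ◇p1, w0
5. ¬◇(¬p3 ∧ p1), w0
6. □¬p3, w0
7. ◇p1, w0
8. ¬(¬p3 ∧ p1), w0
9. ¬p3, w0
10. p1, w1
11. ¬(¬p3 ∧ p1), w1
12. ¬p3, w1
13. ¬p1, w1
Accessibility: w0Rw0, w0Rw1, w1Rw1
Branch closes: p1 and ¬p1 both at w1.
Every branch of the negation's tableau closes; the branch above is one of them.

Valid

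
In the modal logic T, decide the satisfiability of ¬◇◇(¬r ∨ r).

No, unsatisfiable

1. ¬◇◇(¬r ∨ r), u
2. ¬◇(¬r ∨ r), u
3. ¬(¬r ∨ r), u
4. r, u
5. ¬r, u
Accessibility: uRu
Branch closes: r and ¬r both at u.
All branches of the tableau close; one closing branch shown above.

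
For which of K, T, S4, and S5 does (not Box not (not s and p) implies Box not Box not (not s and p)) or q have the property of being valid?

S4-tableau for the negation not ((not Box not (not s and p) implies Box not Box not (not s and p)) or q):
1. not ((not Box not (not s and p) implies Box not Box not (not s and p)) or q), 0
2. not (not Box not (not s and p) implies Box not Box not (not s and p)), 0
3. not q, 0
4. not Box not (not s and p), 0
5. not Box not Box not (not s and p), 0
6. not s and p, 1
7. not s, 1
8. p, 1
9. Box not (not s and p), 2
10. not (not s and p), 2
11. not p, 2
Accessibility: 0R0, 0R1, 0R2, 1R1, 2R2
Complete open branch: countermodel on an S4-frame, so not valid in S4, nor in K, T (the same frame is also a K-frame and a T-frame).
S5-tableau for the negation not ((not Box not (not s and p) implies Box not Box not (not s and p)) or q):
1. not ((not Box not (not s and p) implies Box not Box not (not s and p)) or q), 0
2. not (not Box not (not s and p) implies Box not Box not (not s and p)), 0
3. not q, 0
4. not Box not (not s and p), 0
5. not Box not Box not (not s and p), 0
6. not s and p, 1
7. not s, 1
8. p, 1
9. Box not (not s and p), 2
10. not (not s and p), 0
11. not (not s and p), 1
12. not (not s and p), 2
13. not p, 0
14. not p, 1
Accessibility: 0R0, 0R1, 0R2, 1R0, 1R1, 1R2, 2R0, 2R1, 2R2
Branch closes: p and not p both at 1.
Every branch closes (one shown): valid in S5.

S5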